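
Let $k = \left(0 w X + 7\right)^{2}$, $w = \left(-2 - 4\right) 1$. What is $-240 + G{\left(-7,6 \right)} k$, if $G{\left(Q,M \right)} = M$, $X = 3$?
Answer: $54$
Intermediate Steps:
$w = -6$ ($w = \left(-6\right) 1 = -6$)
$k = 49$ ($k = \left(0 \left(-6\right) 3 + 7\right)^{2} = \left(0 \cdot 3 + 7\right)^{2} = \left(0 + 7\right)^{2} = 7^{2} = 49$)
$-240 + G{\left(-7,6 \right)} k = -240 + 6 \cdot 49 = -240 + 294 = 54$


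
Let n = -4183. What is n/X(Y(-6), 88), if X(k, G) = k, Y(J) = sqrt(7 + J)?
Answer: -4183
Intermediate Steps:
n/X(Y(-6), 88) = -4183/sqrt(7 - 6) = -4183/(sqrt(1)) = -4183/1 = -4183*1 = -4183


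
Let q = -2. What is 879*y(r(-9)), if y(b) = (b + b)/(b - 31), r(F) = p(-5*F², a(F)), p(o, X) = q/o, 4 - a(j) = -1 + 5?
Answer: -3516/12553 ≈ -0.28009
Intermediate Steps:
a(j) = 0 (a(j) = 4 - (-1 + 5) = 4 - 1*4 = 4 - 4 = 0)
p(o, X) = -2/o
r(F) = 2/(5*F²) (r(F) = -2*(-1/(5*F²)) = -(-2)/(5*F²) = 2/(5*F²))
y(b) = 2*b/(-31 + b) (y(b) = (2*b)/(-31 + b) = 2*b/(-31 + b))
879*y(r(-9)) = 879*(2*((⅖)/(-9)²)/(-31 + (⅖)/(-9)²)) = 879*(2*((⅖)*(1/81))/(-31 + (⅖)*(1/81))) = 879*(2*(2/405)/(-31 + 2/405)) = 879*(2*(2/405)/(-12553/405)) = 879*(2*(2/405)*(-405/12553)) = 879*(-4/12553) = -3516/12553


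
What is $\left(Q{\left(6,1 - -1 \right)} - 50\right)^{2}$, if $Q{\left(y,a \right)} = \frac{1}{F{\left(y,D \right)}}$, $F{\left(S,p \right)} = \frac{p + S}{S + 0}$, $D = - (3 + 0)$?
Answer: $2304$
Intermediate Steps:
$D = -3$ ($D = \left(-1\right) 3 = -3$)
$F{\left(S,p \right)} = \frac{S + p}{S}$
$Q{\left(y,a \right)} = \frac{y}{-3 + y}$ ($Q{\left(y,a \right)} = \frac{1}{\frac{1}{y} \left(y - 3\right)} = \frac{1}{\frac{1}{y} \left(-3 + y\right)} = \frac{y}{-3 + y}$)
$\left(Q{\left(6,1 - -1 \right)} - 50\right)^{2} = \left(\frac{6}{-3 + 6} - 50\right)^{2} = \left(\frac{6}{3} - 50\right)^{2} = \left(6 \cdot \frac{1}{3} - 50\right)^{2} = \left(2 - 50\right)^{2} = \left(-48\right)^{2} = 2304$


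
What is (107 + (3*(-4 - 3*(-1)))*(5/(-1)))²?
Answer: 14884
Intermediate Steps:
(107 + (3*(-4 - 3*(-1)))*(5/(-1)))² = (107 + (3*(-4 + 3))*(5*(-1)))² = (107 + (3*(-1))*(-5))² = (107 - 3*(-5))² = (107 + 15)² = 122² = 14884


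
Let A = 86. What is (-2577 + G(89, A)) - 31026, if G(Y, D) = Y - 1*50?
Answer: -33564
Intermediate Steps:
G(Y, D) = -50 + Y (G(Y, D) = Y - 50 = -50 + Y)
(-2577 + G(89, A)) - 31026 = (-2577 + (-50 + 89)) - 31026 = (-2577 + 39) - 31026 = -2538 - 31026 = -33564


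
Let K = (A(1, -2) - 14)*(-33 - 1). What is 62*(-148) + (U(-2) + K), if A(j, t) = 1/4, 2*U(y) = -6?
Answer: -17423/2 ≈ -8711.5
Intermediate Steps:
U(y) = -3 (U(y) = (½)*(-6) = -3)
A(j, t) = ¼
K = 935/2 (K = (¼ - 14)*(-33 - 1) = -55/4*(-34) = 935/2 ≈ 467.50)
62*(-148) + (U(-2) + K) = 62*(-148) + (-3 + 935/2) = -9176 + 929/2 = -17423/2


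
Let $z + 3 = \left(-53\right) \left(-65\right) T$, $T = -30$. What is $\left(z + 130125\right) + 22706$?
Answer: $49478$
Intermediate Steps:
$z = -103353$ ($z = -3 + \left(-53\right) \left(-65\right) \left(-30\right) = -3 + 3445 \left(-30\right) = -3 - 103350 = -103353$)
$\left(z + 130125\right) + 22706 = \left(-103353 + 130125\right) + 22706 = 26772 + 22706 = 49478$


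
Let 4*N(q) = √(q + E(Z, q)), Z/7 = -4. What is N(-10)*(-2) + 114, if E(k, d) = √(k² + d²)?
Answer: 114 - √(-10 + 2*√221)/2 ≈ 111.78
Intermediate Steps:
Z = -28 (Z = 7*(-4) = -28)
E(k, d) = √(d² + k²)
N(q) = √(q + √(784 + q²))/4 (N(q) = √(q + √(q² + (-28)²))/4 = √(q + √(q² + 784))/4 = √(q + √(784 + q²))/4)
N(-10)*(-2) + 114 = (√(-10 + √(784 + (-10)²))/4)*(-2) + 114 = (√(-10 + √(784 + 100))/4)*(-2) + 114 = (√(-10 + √884)/4)*(-2) + 114 = (√(-10 + 2*√221)/4)*(-2) + 114 = -√(-10 + 2*√221)/2 + 114 = 114 - √(-10 + 2*√221)/2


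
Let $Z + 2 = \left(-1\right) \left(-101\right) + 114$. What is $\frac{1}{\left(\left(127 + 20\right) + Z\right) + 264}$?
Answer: $\frac{1}{624} \approx 0.0016026$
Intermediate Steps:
$Z = 213$ ($Z = -2 + \left(\left(-1\right) \left(-101\right) + 114\right) = -2 + \left(101 + 114\right) = -2 + 215 = 213$)
$\frac{1}{\left(\left(127 + 20\right) + Z\right) + 264} = \frac{1}{\left(\left(127 + 20\right) + 213\right) + 264} = \frac{1}{\left(147 + 213\right) + 264} = \frac{1}{360 + 264} = \frac{1}{624}$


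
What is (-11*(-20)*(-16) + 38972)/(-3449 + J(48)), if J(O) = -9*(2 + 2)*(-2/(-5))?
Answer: -177260/17317 ≈ -10.236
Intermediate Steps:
J(O) = -72/5 (J(O) = -36*(-2*(-1/5)) = -36*2/5 = -9*8/5 = -72/5)
(-11*(-20)*(-16) + 38972)/(-3449 + J(48)) = (-11*(-20)*(-16) + 38972)/(-3449 - 72/5) = (220*(-16) + 38972)/(-17317/5) = (-3520 + 38972)*(-5/17317) = 35452*(-5/17317) = -177260/17317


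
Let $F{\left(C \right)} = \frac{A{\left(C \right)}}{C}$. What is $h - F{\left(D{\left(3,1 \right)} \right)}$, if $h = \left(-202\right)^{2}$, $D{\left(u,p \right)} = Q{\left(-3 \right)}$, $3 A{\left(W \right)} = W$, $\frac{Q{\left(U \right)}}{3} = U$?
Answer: $\frac{122411}{3} \approx 40804.0$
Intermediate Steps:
$Q{\left(U \right)} = 3 U$
$A{\left(W \right)} = \frac{W}{3}$
$D{\left(u,p \right)} = -9$ ($D{\left(u,p \right)} = 3 \left(-3\right) = -9$)
$F{\left(C \right)} = \frac{1}{3}$ ($F{\left(C \right)} = \frac{\frac{1}{3} C}{C} = \frac{1}{3}$)
$h = 40804$
$h - F{\left(D{\left(3,1 \right)} \right)} = 40804 - \frac{1}{3} = \frac{122411}{3}$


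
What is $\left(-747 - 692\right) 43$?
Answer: $-61877$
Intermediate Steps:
$\left(-747 - 692\right) 43 = \left(-1439\right) 43 = -61877$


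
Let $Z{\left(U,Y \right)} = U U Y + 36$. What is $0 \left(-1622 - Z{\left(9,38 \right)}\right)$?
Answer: $0$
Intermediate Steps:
$Z{\left(U,Y \right)} = 36 + Y U^{2}$ ($Z{\left(U,Y \right)} = U^{2} Y + 36 = Y U^{2} + 36 = 36 + Y U^{2}$)
$0 \left(-1622 - Z{\left(9,38 \right)}\right) = 0 \left(-1622 - \left(36 + 38 \cdot 9^{2}\right)\right) = 0 \left(-1622 - \left(36 + 38 \cdot 81\right)\right) = 0 \left(-1622 - \left(36 + 3078\right)\right) = 0 \left(-1622 - 3114\right) = 0 \left(-4736\right) = 0$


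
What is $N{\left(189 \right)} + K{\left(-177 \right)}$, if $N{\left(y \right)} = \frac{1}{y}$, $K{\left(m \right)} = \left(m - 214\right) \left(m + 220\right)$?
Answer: $- \frac{3177656}{189} \approx -16813.0$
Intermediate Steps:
$K{\left(m \right)} = \left(-214 + m\right) \left(220 + m\right)$
$N{\left(189 \right)} + K{\left(-177 \right)} = \frac{1}{189} + \left(-47080 + \left(-177\right)^{2} + 6 \left(-177\right)\right) = \frac{1}{189} - 16813 = - \frac{3177656}{189}$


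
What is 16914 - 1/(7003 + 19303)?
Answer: 444939683/26306 ≈ 16914.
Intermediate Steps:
16914 - 1/(7003 + 19303) = 16914 - 1/26306 = 444939683/26306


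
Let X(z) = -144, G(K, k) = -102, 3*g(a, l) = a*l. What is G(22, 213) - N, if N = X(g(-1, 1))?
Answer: 42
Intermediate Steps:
g(a, l) = a*l/3 (g(a, l) = (a*l)/3 = a*l/3)
N = -144
G(22, 213) - N = -102 - 1*(-144) = -102 + 144 = 42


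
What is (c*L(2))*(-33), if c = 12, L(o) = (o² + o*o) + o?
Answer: -3960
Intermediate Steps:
L(o) = o + 2*o² (L(o) = (o² + o²) + o = 2*o² + o = o + 2*o²)
(c*L(2))*(-33) = (12*(2*(1 + 2*2)))*(-33) = (12*(2*(1 + 4)))*(-33) = (12*(2*5))*(-33) = (12*10)*(-33) = 120*(-33) = -3960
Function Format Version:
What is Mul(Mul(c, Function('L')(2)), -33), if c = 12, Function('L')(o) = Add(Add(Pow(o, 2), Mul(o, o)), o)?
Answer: -3960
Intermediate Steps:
Function('L')(o) = Add(o, Mul(2, Pow(o, 2))) (Function('L')(o) = Add(Add(Pow(o, 2), Pow(o, 2)), o) = Add(Mul(2, Pow(o, 2)), o) = Add(o, Mul(2, Pow(o, 2))))
Mul(Mul(c, Function('L')(2)), -33) = Mul(Mul(12, Mul(2, Add(1, Mul(2, 2)))), -33) = Mul(Mul(12, Mul(2, Add(1, 4))), -33) = Mul(Mul(12, Mul(2, 5)), -33) = Mul(Mul(12, 10), -33) = Mul(120, -33) = -3960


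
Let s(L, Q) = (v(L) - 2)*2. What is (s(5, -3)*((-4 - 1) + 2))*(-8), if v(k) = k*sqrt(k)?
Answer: -96 + 240*sqrt(5) ≈ 440.66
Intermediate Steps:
v(k) = k**(3/2)
s(L, Q) = -4 + 2*L**(3/2) (s(L, Q) = (L**(3/2) - 2)*2 = (-2 + L**(3/2))*2 = -4 + 2*L**(3/2))
(s(5, -3)*((-4 - 1) + 2))*(-8) = ((-4 + 2*5**(3/2))*((-4 - 1) + 2))*(-8) = ((-4 + 2*(5*sqrt(5)))*(-5 + 2))*(-8) = ((-4 + 10*sqrt(5))*(-3))*(-8) = (12 - 30*sqrt(5))*(-8) = -96 + 240*sqrt(5)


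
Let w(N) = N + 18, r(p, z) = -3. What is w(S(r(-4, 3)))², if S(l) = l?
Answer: 225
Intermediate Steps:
w(N) = 18 + N
w(S(r(-4, 3)))² = (18 - 3)² = 15² = 225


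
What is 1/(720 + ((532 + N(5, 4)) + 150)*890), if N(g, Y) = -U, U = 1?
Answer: 1/606810 ≈ 1.6480e-6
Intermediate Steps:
N(g, Y) = -1 (N(g, Y) = -1*1 = -1)
1/(720 + ((532 + N(5, 4)) + 150)*890) = 1/(720 + ((532 - 1) + 150)*890) = 1/(720 + (531 + 150)*890) = 1/(720 + 681*890) = 1/(720 + 606090) = 1/606810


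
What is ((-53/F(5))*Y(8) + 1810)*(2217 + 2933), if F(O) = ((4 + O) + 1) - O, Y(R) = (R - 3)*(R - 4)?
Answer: 8229700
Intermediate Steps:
Y(R) = (-4 + R)*(-3 + R) (Y(R) = (-3 + R)*(-4 + R) = (-4 + R)*(-3 + R))
F(O) = 5 (F(O) = (5 + O) - O = 5)
((-53/F(5))*Y(8) + 1810)*(2217 + 2933) = ((-53/5)*(12 + 8² - 7*8) + 1810)*(2217 + 2933) = ((-53*⅕)*(12 + 64 - 56) + 1810)*5150 = (-53/5*20 + 1810)*5150 = (-212 + 1810)*5150 = 1598*5150 = 8229700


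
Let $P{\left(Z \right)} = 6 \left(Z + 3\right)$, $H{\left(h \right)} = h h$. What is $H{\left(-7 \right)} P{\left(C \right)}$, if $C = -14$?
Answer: $-3234$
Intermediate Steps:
$H{\left(h \right)} = h^{2}$
$P{\left(Z \right)} = 18 + 6 Z$ ($P{\left(Z \right)} = 6 \left(3 + Z\right) = 18 + 6 Z$)
$H{\left(-7 \right)} P{\left(C \right)} = \left(-7\right)^{2} \left(18 + 6 \left(-14\right)\right) = 49 \left(18 - 84\right) = 49 \left(-66\right) = -3234$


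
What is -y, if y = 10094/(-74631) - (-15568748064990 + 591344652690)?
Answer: -1117778594063351206/74631 ≈ -1.4977e+13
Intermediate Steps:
y = 1117778594063351206/74631 (y = 10094*(-1/74631) - 4355745/(1/(-3574056 + (-246 + 135762))) = -10094/74631 - 4355745/(1/(-3574056 + 135516)) = -10094/74631 - 4355745/(1/(-3438540)) = -10094/74631 - 4355745/(-1/3438540) = -10094/74631 - 4355745*(-3438540) = -10094/74631 + 14977403412300 = 1117778594063351206/74631 ≈ 1.4977e+13)
-y = -1*1117778594063351206/74631 = -1117778594063351206/74631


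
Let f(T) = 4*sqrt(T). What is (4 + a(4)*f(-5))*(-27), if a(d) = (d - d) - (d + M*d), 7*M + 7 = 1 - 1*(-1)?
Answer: -108 + 864*I*sqrt(5)/7 ≈ -108.0 + 275.99*I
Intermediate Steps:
M = -5/7 (M = -1 + (1 - 1*(-1))/7 = -1 + (1 + 1)/7 = -1 + (1/7)*2 = -1 + 2/7 = -5/7 ≈ -0.71429)
a(d) = -2*d/7 (a(d) = (d - d) - (d - 5*d/7) = 0 - 2*d/7 = -2*d/7)
(4 + a(4)*f(-5))*(-27) = (4 + (-2/7*4)*(4*sqrt(-5)))*(-27) = (4 - 32*I*sqrt(5)/7)*(-27) = -108 + 864*I*sqrt(5)/7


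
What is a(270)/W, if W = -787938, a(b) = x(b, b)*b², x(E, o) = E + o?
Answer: -6561000/131323 ≈ -49.961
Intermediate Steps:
a(b) = 2*b³ (a(b) = (b + b)*b² = (2*b)*b² = 2*b³)
a(270)/W = (2*270³)/(-787938) = (2*19683000)*(-1/787938) = 39366000*(-1/787938) = -6561000/131323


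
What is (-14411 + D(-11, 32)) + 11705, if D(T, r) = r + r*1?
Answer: -2642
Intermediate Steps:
D(T, r) = 2*r (D(T, r) = r + r = 2*r)
(-14411 + D(-11, 32)) + 11705 = (-14411 + 2*32) + 11705 = (-14411 + 64) + 11705 = -14347 + 11705 = -2642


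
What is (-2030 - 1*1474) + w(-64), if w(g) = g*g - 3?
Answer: 589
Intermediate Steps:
w(g) = -3 + g² (w(g) = g² - 3 = -3 + g²)
(-2030 - 1*1474) + w(-64) = (-2030 - 1*1474) + (-3 + (-64)²) = (-2030 - 1474) + (-3 + 4096) = -3504 + 4093 = 589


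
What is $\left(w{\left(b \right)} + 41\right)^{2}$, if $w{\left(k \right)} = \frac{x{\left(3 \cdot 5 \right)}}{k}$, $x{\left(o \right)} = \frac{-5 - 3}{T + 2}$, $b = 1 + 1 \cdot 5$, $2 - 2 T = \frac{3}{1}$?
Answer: $\frac{130321}{81} \approx 1608.9$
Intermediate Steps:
$T = - \frac{1}{2}$ ($T = 1 - \frac{3 \cdot 1^{-1}}{2} = 1 - \frac{3 \cdot 1}{2} = 1 - \frac{3}{2} = - \frac{1}{2} \approx -0.5$)
$b = 6$ ($b = 1 + 5 = 6$)
$x{\left(o \right)} = - \frac{16}{3}$ ($x{\left(o \right)} = \frac{-5 - 3}{- \frac{1}{2} + 2} = - \frac{8}{\frac{3}{2}} = \left(-8\right) \frac{2}{3} = - \frac{16}{3}$)
$w{\left(k \right)} = - \frac{16}{3 k}$
$\left(w{\left(b \right)} + 41\right)^{2} = \left(- \frac{16}{3 \cdot 6} + 41\right)^{2} = \left(\left(- \frac{16}{3}\right) \frac{1}{6} + 41\right)^{2} = \left(- \frac{8}{9} + 41\right)^{2} = \left(\frac{361}{9}\right)^{2} = \frac{130321}{81}$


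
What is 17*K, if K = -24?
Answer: -408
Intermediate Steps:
17*K = 17*(-24) = -408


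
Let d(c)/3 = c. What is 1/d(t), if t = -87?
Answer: -1/261 ≈ -0.0038314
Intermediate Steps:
d(c) = 3*c
1/d(t) = 1/(3*(-87)) = 1/(-261) = -1/261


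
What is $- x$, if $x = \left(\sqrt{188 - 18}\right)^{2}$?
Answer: $-170$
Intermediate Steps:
$x = 170$ ($x = \left(\sqrt{170}\right)^{2} = 170$)
$- x = \left(-1\right) 170 = -170$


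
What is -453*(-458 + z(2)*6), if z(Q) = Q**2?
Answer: 196602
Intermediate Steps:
-453*(-458 + z(2)*6) = -453*(-458 + 2**2*6) = -453*(-458 + 4*6) = -453*(-458 + 24) = -453*(-434) = 196602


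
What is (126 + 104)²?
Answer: 52900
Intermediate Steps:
(126 + 104)² = 230² = 52900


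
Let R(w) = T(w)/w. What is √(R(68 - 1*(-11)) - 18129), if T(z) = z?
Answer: 4*I*√1133 ≈ 134.64*I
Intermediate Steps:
R(w) = 1 (R(w) = w/w = 1)
√(R(68 - 1*(-11)) - 18129) = √(1 - 18129) = √(-18128) = 4*I*√1133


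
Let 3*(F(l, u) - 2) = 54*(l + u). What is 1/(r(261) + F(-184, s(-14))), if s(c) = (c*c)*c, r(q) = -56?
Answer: -1/52758 ≈ -1.8954e-5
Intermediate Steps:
s(c) = c³ (s(c) = c²*c = c³)
F(l, u) = 2 + 18*l + 18*u (F(l, u) = 2 + (54*(l + u))/3 = 2 + (54*l + 54*u)/3 = 2 + (18*l + 18*u) = 2 + 18*l + 18*u)
1/(r(261) + F(-184, s(-14))) = 1/(-56 + (2 + 18*(-184) + 18*(-14)³)) = 1/(-56 + (2 - 3312 + 18*(-2744))) = 1/(-56 + (2 - 3312 - 49392)) = 1/(-56 - 52702) = 1/(-52758) = -1/52758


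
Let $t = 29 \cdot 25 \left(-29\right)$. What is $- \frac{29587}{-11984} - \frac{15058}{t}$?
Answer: $\frac{802521747}{251963600} \approx 3.1851$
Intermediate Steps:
$t = -21025$ ($t = 725 \left(-29\right) = -21025$)
$- \frac{29587}{-11984} - \frac{15058}{t} = - \frac{29587}{-11984} - \frac{15058}{-21025} = \left(-29587\right) \left(- \frac{1}{11984}\right) - - \frac{15058}{21025} = \frac{29587}{11984} + \frac{15058}{21025} = \frac{802521747}{251963600}$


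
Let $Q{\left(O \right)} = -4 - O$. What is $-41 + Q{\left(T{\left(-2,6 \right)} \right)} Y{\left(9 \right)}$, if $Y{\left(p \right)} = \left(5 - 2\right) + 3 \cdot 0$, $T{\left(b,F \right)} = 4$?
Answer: $-65$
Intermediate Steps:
$Y{\left(p \right)} = 3$ ($Y{\left(p \right)} = 3 + 0 = 3$)
$-41 + Q{\left(T{\left(-2,6 \right)} \right)} Y{\left(9 \right)} = -41 + \left(-4 - 4\right) 3 = -41 - 24 = -65$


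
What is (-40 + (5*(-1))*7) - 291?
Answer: -366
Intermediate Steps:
(-40 + (5*(-1))*7) - 291 = (-40 - 5*7) - 291 = (-40 - 35) - 291 = -75 - 291 = -366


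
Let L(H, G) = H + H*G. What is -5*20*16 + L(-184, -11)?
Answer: 240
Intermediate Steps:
L(H, G) = H + G*H
-5*20*16 + L(-184, -11) = -5*20*16 - 184*(1 - 11) = -100*16 - 184*(-10) = -1*1600 + 1840 = -1600 + 1840 = 240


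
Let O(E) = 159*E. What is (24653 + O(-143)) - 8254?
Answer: -6338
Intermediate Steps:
(24653 + O(-143)) - 8254 = (24653 + 159*(-143)) - 8254 = (24653 - 22737) - 8254 = 1916 - 8254 = -6338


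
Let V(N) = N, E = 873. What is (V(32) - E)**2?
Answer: 707281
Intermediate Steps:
(V(32) - E)**2 = (32 - 1*873)**2 = (32 - 873)**2 = (-841)**2 = 707281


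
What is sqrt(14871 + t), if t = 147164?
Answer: sqrt(162035) ≈ 402.54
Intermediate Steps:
sqrt(14871 + t) = sqrt(14871 + 147164) = sqrt(162035)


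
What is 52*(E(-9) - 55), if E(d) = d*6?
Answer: -5668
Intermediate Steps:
E(d) = 6*d
52*(E(-9) - 55) = 52*(6*(-9) - 55) = 52*(-54 - 55) = 52*(-109) = -5668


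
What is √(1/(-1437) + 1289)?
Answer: 2*√665435901/1437 ≈ 35.903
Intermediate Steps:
√(1/(-1437) + 1289) = √(-1/1437 + 1289) = √(1852292/1437) = 2*√665435901/1437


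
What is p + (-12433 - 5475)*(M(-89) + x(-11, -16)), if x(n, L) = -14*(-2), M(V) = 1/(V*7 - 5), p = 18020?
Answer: -75889951/157 ≈ -4.8338e+5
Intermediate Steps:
M(V) = 1/(-5 + 7*V) (M(V) = 1/(7*V - 5) = 1/(-5 + 7*V))
x(n, L) = 28
p + (-12433 - 5475)*(M(-89) + x(-11, -16)) = 18020 + (-12433 - 5475)*(1/(-5 + 7*(-89)) + 28) = 18020 - 17908*(1/(-5 - 623) + 28) = 18020 - 17908*(1/(-628) + 28) = 18020 - 17908*(-1/628 + 28) = 18020 - 17908*17583/628 = 18020 - 78719091/157 = -75889951/157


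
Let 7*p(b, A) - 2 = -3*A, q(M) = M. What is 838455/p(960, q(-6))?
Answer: 1173837/4 ≈ 2.9346e+5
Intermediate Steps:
p(b, A) = 2/7 - 3*A/7 (p(b, A) = 2/7 + (-3*A)/7 = 2/7 - 3*A/7)
838455/p(960, q(-6)) = 838455/(2/7 - 3/7*(-6)) = 838455/(2/7 + 18/7) = 838455/(20/7) = 838455*(7/20) = 1173837/4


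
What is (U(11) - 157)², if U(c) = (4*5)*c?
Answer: 3969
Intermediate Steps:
U(c) = 20*c
(U(11) - 157)² = (20*11 - 157)² = (220 - 157)² = 63² = 3969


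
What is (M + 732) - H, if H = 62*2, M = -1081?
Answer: -473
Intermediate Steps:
H = 124
(M + 732) - H = (-1081 + 732) - 1*124 = -349 - 124 = -473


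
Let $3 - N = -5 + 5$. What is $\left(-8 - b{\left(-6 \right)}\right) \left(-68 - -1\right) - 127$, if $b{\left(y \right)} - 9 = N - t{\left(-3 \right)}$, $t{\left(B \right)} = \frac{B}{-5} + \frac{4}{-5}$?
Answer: $\frac{6132}{5} \approx 1226.4$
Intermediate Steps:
$N = 3$ ($N = 3 - \left(-5 + 5\right) = 3 - 0 = 3 + 0 = 3$)
$t{\left(B \right)} = - \frac{4}{5} - \frac{B}{5}$ ($t{\left(B \right)} = B \left(- \frac{1}{5}\right) + 4 \left(- \frac{1}{5}\right) = - \frac{B}{5} - \frac{4}{5} = - \frac{4}{5} - \frac{B}{5}$)
$b{\left(y \right)} = \frac{61}{5}$ ($b{\left(y \right)} = 9 + \left(3 - \left(- \frac{4}{5} - - \frac{3}{5}\right)\right) = 9 + \left(3 - \left(- \frac{4}{5} + \frac{3}{5}\right)\right) = 9 + \left(3 - - \frac{1}{5}\right) = 9 + \left(3 + \frac{1}{5}\right) = 9 + \frac{16}{5} = \frac{61}{5}$)
$\left(-8 - b{\left(-6 \right)}\right) \left(-68 - -1\right) - 127 = \left(-8 - \frac{61}{5}\right) \left(-68 - -1\right) - 127 = \left(-8 - \frac{61}{5}\right) \left(-68 + 1\right) - 127 = \left(- \frac{101}{5}\right) \left(-67\right) - 127 = \frac{6767}{5} - 127 = \frac{6132}{5}$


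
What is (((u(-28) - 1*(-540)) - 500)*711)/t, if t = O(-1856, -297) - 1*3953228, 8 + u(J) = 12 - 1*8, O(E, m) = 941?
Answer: -948/146381 ≈ -0.0064763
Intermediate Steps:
u(J) = -4 (u(J) = -8 + (12 - 1*8) = -8 + (12 - 8) = -8 + 4 = -4)
t = -3952287 (t = 941 - 1*3953228 = 941 - 3953228 = -3952287)
(((u(-28) - 1*(-540)) - 500)*711)/t = (((-4 - 1*(-540)) - 500)*711)/(-3952287) = (((-4 + 540) - 500)*711)*(-1/3952287) = ((536 - 500)*711)*(-1/3952287) = (36*711)*(-1/3952287) = 25596*(-1/3952287) = -948/146381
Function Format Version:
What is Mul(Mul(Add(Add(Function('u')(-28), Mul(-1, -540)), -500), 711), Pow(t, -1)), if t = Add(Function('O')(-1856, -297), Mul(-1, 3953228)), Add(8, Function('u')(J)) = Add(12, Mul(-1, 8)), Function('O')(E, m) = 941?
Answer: Rational(-948, 146381) ≈ -0.0064763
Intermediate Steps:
Function('u')(J) = -4 (Function('u')(J) = Add(-8, Add(12, Mul(-1, 8))) = Add(-8, Add(12, -8)) = Add(-8, 4) = -4)
t = -3952287 (t = Add(941, Mul(-1, 3953228)) = Add(941, -3953228) = -3952287)
Mul(Mul(Add(Add(Function('u')(-28), Mul(-1, -540)), -500), 711), Pow(t, -1)) = Mul(Mul(Add(Add(-4, Mul(-1, -540)), -500), 711), Pow(-3952287, -1)) = Mul(Mul(Add(Add(-4, 540), -500), 711), Rational(-1, 3952287)) = Mul(Mul(Add(536, -500), 711), Rational(-1, 3952287)) = Mul(Mul(36, 711), Rational(-1, 3952287)) = Mul(25596, Rational(-1, 3952287)) = Rational(-948, 146381)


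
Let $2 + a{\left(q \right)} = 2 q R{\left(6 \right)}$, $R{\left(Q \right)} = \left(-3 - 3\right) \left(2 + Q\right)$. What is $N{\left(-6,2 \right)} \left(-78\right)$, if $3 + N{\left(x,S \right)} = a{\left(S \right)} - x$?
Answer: $14898$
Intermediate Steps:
$R{\left(Q \right)} = -12 - 6 Q$ ($R{\left(Q \right)} = - 6 \left(2 + Q\right) = -12 - 6 Q$)
$a{\left(q \right)} = -2 - 96 q$ ($a{\left(q \right)} = -2 + 2 q \left(-12 - 36\right) = -2 + 2 q \left(-48\right) = -2 - 96 q$)
$N{\left(x,S \right)} = -5 - x - 96 S$ ($N{\left(x,S \right)} = -3 - \left(2 + x + 96 S\right) = -5 - x - 96 S$)
$N{\left(-6,2 \right)} \left(-78\right) = \left(-5 - -6 - 192\right) \left(-78\right) = \left(-5 + 6 - 192\right) \left(-78\right) = \left(-191\right) \left(-78\right) = 14898$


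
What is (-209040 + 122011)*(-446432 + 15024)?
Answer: 37545006832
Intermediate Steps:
(-209040 + 122011)*(-446432 + 15024) = -87029*(-431408) = 37545006832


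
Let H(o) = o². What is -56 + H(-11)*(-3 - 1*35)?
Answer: -4654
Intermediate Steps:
-56 + H(-11)*(-3 - 1*35) = -56 + (-11)²*(-3 - 1*35) = -56 + 121*(-3 - 35) = -56 + 121*(-38) = -56 - 4598 = -4654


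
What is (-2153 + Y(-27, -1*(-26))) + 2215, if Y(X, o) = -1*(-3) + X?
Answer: 38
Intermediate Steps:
Y(X, o) = 3 + X
(-2153 + Y(-27, -1*(-26))) + 2215 = (-2153 + (3 - 27)) + 2215 = (-2153 - 24) + 2215 = -2177 + 2215 = 38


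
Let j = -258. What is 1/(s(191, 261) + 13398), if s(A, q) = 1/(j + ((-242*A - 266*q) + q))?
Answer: 115645/1549411709 ≈ 7.4638e-5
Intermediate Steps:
s(A, q) = 1/(-258 - 265*q - 242*A) (s(A, q) = 1/(-258 + ((-242*A - 266*q) + q)) = 1/(-258 + ((-266*q - 242*A) + q)) = 1/(-258 + (-265*q - 242*A)) = 1/(-258 - 265*q - 242*A))
1/(s(191, 261) + 13398) = 1/(-1/(258 + 242*191 + 265*261) + 13398) = 1/(-1/(258 + 46222 + 69165) + 13398) = 1/(-1/115645 + 13398) = 1/(1549411709/115645) = 115645/1549411709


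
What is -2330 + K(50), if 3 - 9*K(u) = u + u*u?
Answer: -2613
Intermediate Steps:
K(u) = 1/3 - u/9 - u**2/9 (K(u) = 1/3 - (u + u*u)/9 = 1/3 - (u + u**2)/9 = 1/3 + (-u/9 - u**2/9) = 1/3 - u/9 - u**2/9)
-2330 + K(50) = -2330 + (1/3 - 1/9*50 - 1/9*50**2) = -2330 + (1/3 - 50/9 - 1/9*2500) = -2330 + (1/3 - 50/9 - 2500/9) = -2330 - 283 = -2613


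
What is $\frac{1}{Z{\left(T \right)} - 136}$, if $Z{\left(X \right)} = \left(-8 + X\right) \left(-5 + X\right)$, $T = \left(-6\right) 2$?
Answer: $\frac{1}{204} \approx 0.004902$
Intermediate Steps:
$T = -12$
$\frac{1}{Z{\left(T \right)} - 136} = \frac{1}{\left(40 + \left(-12\right)^{2} - -156\right) - 136} = \frac{1}{\left(40 + 144 + 156\right) - 136} = \frac{1}{340 - 136} = \frac{1}{204}$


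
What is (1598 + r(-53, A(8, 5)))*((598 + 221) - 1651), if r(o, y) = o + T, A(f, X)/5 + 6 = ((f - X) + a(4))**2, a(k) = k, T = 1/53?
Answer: -68129152/53 ≈ -1.2855e+6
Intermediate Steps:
T = 1/53 ≈ 0.018868
A(f, X) = -30 + 5*(4 + f - X)**2 (A(f, X) = -30 + 5*((f - X) + 4)**2 = -30 + 5*(4 + f - X)**2)
r(o, y) = 1/53 + o (r(o, y) = o + 1/53 = 1/53 + o)
(1598 + r(-53, A(8, 5)))*((598 + 221) - 1651) = (1598 + (1/53 - 53))*((598 + 221) - 1651) = (1598 - 2808/53)*(819 - 1651) = (81886/53)*(-832) = -68129152/53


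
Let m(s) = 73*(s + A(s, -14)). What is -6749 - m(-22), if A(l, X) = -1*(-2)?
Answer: -5289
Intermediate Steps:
A(l, X) = 2
m(s) = 146 + 73*s (m(s) = 73*(s + 2) = 73*(2 + s) = 146 + 73*s)
-6749 - m(-22) = -6749 - (146 + 73*(-22)) = -6749 - (146 - 1606) = -6749 - 1*(-1460) = -6749 + 1460 = -5289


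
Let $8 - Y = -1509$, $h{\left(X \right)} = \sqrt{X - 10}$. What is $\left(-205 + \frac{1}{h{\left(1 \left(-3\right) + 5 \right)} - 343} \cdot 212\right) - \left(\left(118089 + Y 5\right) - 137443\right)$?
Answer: $\frac{1360512832}{117657} - \frac{424 i \sqrt{2}}{117657} \approx 11563.0 - 0.0050964 i$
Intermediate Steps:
$h{\left(X \right)} = \sqrt{-10 + X}$
$Y = 1517$ ($Y = 8 - -1509 = 8 + 1509 = 1517$)
$\left(-205 + \frac{1}{h{\left(1 \left(-3\right) + 5 \right)} - 343} \cdot 212\right) - \left(\left(118089 + Y 5\right) - 137443\right) = \left(-205 + \frac{1}{\sqrt{-10 + \left(1 \left(-3\right) + 5\right)} - 343} \cdot 212\right) - \left(\left(118089 + 1517 \cdot 5\right) - 137443\right) = \left(-205 + \frac{1}{\sqrt{-10 + \left(-3 + 5\right)} - 343} \cdot 212\right) - \left(\left(118089 + 7585\right) - 137443\right) = \left(-205 + \frac{1}{\sqrt{-10 + 2} - 343} \cdot 212\right) - \left(125674 - 137443\right) = \left(-205 + \frac{1}{\sqrt{-8} - 343} \cdot 212\right) - -11769 = \left(-205 + \frac{1}{2 i \sqrt{2} - 343} \cdot 212\right) + 11769 = \left(-205 + \frac{1}{-343 + 2 i \sqrt{2}} \cdot 212\right) + 11769 = \left(-205 + \frac{212}{-343 + 2 i \sqrt{2}}\right) + 11769 = 11564 + \frac{212}{-343 + 2 i \sqrt{2}}$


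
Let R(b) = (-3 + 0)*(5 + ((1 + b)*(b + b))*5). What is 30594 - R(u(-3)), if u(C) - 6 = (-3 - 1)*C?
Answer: 40869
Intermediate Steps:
u(C) = 6 - 4*C (u(C) = 6 + (-3 - 1)*C = 6 - 4*C)
R(b) = -15 - 30*b*(1 + b) (R(b) = -3*(5 + ((1 + b)*(2*b))*5) = -3*(5 + (2*b*(1 + b))*5) = -3*(5 + 10*b*(1 + b)) = -15 - 30*b*(1 + b))
30594 - R(u(-3)) = 30594 - (-15 - 30*(6 - 4*(-3)) - 30*(6 - 4*(-3))²) = 30594 - (-15 - 30*(6 + 12) - 30*(6 + 12)²) = 30594 - (-15 - 30*18 - 30*18²) = 30594 - (-15 - 540 - 30*324) = 30594 - (-15 - 540 - 9720) = 30594 - 1*(-10275) = 30594 + 10275 = 40869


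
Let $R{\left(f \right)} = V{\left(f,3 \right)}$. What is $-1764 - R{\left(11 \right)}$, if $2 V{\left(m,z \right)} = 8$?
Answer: $-1768$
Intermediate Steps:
$V{\left(m,z \right)} = 4$ ($V{\left(m,z \right)} = \frac{1}{2} \cdot 8 = 4$)
$R{\left(f \right)} = 4$
$-1764 - R{\left(11 \right)} = -1764 - 4 = -1768$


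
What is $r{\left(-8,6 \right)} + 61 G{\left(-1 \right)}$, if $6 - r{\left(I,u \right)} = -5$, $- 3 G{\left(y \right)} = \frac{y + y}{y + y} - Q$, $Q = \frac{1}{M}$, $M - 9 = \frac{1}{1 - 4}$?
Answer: $- \frac{545}{78} \approx -6.9872$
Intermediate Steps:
$M = \frac{26}{3}$ ($M = 9 + \frac{1}{1 - 4} = 9 + \frac{1}{-3} = 9 - \frac{1}{3} = \frac{26}{3} \approx 8.6667$)
$Q = \frac{3}{26}$ ($Q = \frac{1}{\frac{26}{3}} = \frac{3}{26} \approx 0.11538$)
$G{\left(y \right)} = - \frac{23}{78}$ ($G{\left(y \right)} = - \frac{\frac{y + y}{y + y} - \frac{3}{26}}{3} = - \frac{\frac{2 y}{2 y} - \frac{3}{26}}{3} = - \frac{2 y \frac{1}{2 y} - \frac{3}{26}}{3} = - \frac{1 - \frac{3}{26}}{3} = \left(- \frac{1}{3}\right) \frac{23}{26} = - \frac{23}{78}$)
$r{\left(I,u \right)} = 11$ ($r{\left(I,u \right)} = 6 - -5 = 6 + 5 = 11$)
$r{\left(-8,6 \right)} + 61 G{\left(-1 \right)} = 11 + 61 \left(- \frac{23}{78}\right) = 11 - \frac{1403}{78} = - \frac{545}{78}$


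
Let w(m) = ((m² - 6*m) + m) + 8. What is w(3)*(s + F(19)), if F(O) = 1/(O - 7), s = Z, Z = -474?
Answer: -5687/6 ≈ -947.83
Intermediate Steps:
w(m) = 8 + m² - 5*m (w(m) = (m² - 5*m) + 8 = 8 + m² - 5*m)
s = -474
F(O) = 1/(-7 + O)
w(3)*(s + F(19)) = (8 + 3² - 5*3)*(-474 + 1/(-7 + 19)) = (8 + 9 - 15)*(-474 + 1/12) = 2*(-474 + 1/12) = 2*(-5687/12) = -5687/6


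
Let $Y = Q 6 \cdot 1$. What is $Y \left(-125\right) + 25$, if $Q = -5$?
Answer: $3775$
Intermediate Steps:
$Y = -30$ ($Y = \left(-5\right) 6 \cdot 1 = \left(-30\right) 1 = -30$)
$Y \left(-125\right) + 25 = \left(-30\right) \left(-125\right) + 25 = 3750 + 25 = 3775$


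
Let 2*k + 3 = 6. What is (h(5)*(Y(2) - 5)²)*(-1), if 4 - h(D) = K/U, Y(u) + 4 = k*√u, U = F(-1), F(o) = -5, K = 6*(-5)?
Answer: 171 - 54*√2 ≈ 94.632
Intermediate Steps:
k = 3/2 (k = -3/2 + (½)*6 = -3/2 + 3 = 3/2 ≈ 1.5000)
K = -30
U = -5
Y(u) = -4 + 3*√u/2
h(D) = -2 (h(D) = 4 - (-30)/(-5) = 4 - (-30)*(-1)/5 = 4 - 1*6 = 4 - 6 = -2)
(h(5)*(Y(2) - 5)²)*(-1) = -2*((-4 + 3*√2/2) - 5)²*(-1) = -2*(-9 + 3*√2/2)²*(-1) = 2*(-9 + 3*√2/2)²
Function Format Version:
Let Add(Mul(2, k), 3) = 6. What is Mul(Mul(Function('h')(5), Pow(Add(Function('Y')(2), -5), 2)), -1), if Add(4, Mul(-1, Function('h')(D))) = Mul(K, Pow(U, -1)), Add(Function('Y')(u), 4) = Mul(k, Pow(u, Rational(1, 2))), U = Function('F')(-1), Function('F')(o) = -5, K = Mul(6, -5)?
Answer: Add(171, Mul(-54, Pow(2, Rational(1, 2)))) ≈ 94.632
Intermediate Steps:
k = Rational(3, 2) (k = Add(Rational(-3, 2), Mul(Rational(1, 2), 6)) = Add(Rational(-3, 2), 3) = Rational(3, 2) ≈ 1.5000)
K = -30
U = -5
Function('Y')(u) = Add(-4, Mul(Rational(3, 2), Pow(u, Rational(1, 2))))
Function('h')(D) = -2 (Function('h')(D) = Add(4, Mul(-1, Mul(-30, Pow(-5, -1)))) = Add(4, Mul(-1, Mul(-30, Rational(-1, 5)))) = Add(4, Mul(-1, 6)) = Add(4, -6) = -2)
Mul(Mul(Function('h')(5), Pow(Add(Function('Y')(2), -5), 2)), -1) = Mul(Mul(-2, Pow(Add(Add(-4, Mul(Rational(3, 2), Pow(2, Rational(1, 2)))), -5), 2)), -1) = Mul(Mul(-2, Pow(Add(-9, Mul(Rational(3, 2), Pow(2, Rational(1, 2)))), 2)), -1) = Mul(2, Pow(Add(-9, Mul(Rational(3, 2), Pow(2, Rational(1, 2)))), 2))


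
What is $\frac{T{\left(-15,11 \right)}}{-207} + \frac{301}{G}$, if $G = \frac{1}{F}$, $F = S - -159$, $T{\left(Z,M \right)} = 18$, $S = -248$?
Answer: $- \frac{616149}{23} \approx -26789.0$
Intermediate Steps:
$F = -89$ ($F = -248 - -159 = -248 + 159 = -89$)
$G = - \frac{1}{89}$ ($G = \frac{1}{-89} = - \frac{1}{89} \approx -0.011236$)
$\frac{T{\left(-15,11 \right)}}{-207} + \frac{301}{G} = \frac{18}{-207} + \frac{301}{- \frac{1}{89}} = 18 \left(- \frac{1}{207}\right) + 301 \left(-89\right) = - \frac{2}{23} - 26789 = - \frac{616149}{23}$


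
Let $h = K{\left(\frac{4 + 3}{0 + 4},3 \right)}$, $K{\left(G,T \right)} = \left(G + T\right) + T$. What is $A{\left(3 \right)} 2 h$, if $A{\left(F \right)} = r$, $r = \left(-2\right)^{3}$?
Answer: $-124$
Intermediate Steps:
$K{\left(G,T \right)} = G + 2 T$
$h = \frac{31}{4}$ ($h = \frac{4 + 3}{0 + 4} + 2 \cdot 3 = \frac{7}{4} + 6 = \frac{31}{4} \approx 7.75$)
$r = -8$
$A{\left(F \right)} = -8$
$A{\left(3 \right)} 2 h = \left(-8\right) 2 \cdot \frac{31}{4} = \left(-16\right) \frac{31}{4} = -124$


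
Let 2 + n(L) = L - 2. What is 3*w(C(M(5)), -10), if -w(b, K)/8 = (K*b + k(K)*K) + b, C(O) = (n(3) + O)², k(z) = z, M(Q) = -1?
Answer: -1536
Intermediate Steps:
n(L) = -4 + L (n(L) = -2 + (L - 2) = -2 + (-2 + L) = -4 + L)
C(O) = (-1 + O)² (C(O) = ((-4 + 3) + O)² = (-1 + O)²)
w(b, K) = -8*b - 8*K² - 8*K*b (w(b, K) = -8*((K*b + K*K) + b) = -8*((K*b + K²) + b) = -8*((K² + K*b) + b) = -8*(b + K² + K*b) = -8*b - 8*K² - 8*K*b)
3*w(C(M(5)), -10) = 3*(-8*(-1 - 1)² - 8*(-10)² - 8*(-10)*(-1 - 1)²) = 3*(-8*(-2)² - 8*100 - 8*(-10)*(-2)²) = 3*(-8*4 - 800 - 8*(-10)*4) = 3*(-32 - 800 + 320) = 3*(-512) = -1536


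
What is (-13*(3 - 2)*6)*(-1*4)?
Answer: 312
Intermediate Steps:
(-13*(3 - 2)*6)*(-1*4) = -13*6*(-4) = -78*(-4) = 312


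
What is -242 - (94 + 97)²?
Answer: -36723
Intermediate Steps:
-242 - (94 + 97)² = -242 - 1*191² = -242 - 1*36481 = -242 - 36481 = -36723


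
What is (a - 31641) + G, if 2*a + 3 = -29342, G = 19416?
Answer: -53795/2 ≈ -26898.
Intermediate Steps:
a = -29345/2 (a = -3/2 + (½)*(-29342) = -3/2 - 14671 = -29345/2 ≈ -14673.)
(a - 31641) + G = (-29345/2 - 31641) + 19416 = -92627/2 + 19416 = -53795/2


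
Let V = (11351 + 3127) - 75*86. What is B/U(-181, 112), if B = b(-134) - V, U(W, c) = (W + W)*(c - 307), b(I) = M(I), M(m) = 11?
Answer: -8017/70590 ≈ -0.11357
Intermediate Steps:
V = 8028 (V = 14478 - 6450 = 8028)
b(I) = 11
U(W, c) = 2*W*(-307 + c) (U(W, c) = (2*W)*(-307 + c) = 2*W*(-307 + c))
B = -8017 (B = 11 - 1*8028 = 11 - 8028 = -8017)
B/U(-181, 112) = -8017*(-1/(362*(-307 + 112))) = -8017/(2*(-181)*(-195)) = -8017/70590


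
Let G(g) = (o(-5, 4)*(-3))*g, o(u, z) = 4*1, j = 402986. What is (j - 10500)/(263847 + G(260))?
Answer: 392486/260727 ≈ 1.5054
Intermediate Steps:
o(u, z) = 4
G(g) = -12*g (G(g) = (4*(-3))*g = -12*g)
(j - 10500)/(263847 + G(260)) = (402986 - 10500)/(263847 - 12*260) = 392486/(263847 - 3120) = 392486/260727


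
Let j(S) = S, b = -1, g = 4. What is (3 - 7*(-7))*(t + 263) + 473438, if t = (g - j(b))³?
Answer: 493614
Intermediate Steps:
t = 125 (t = (4 - 1*(-1))³ = (4 + 1)³ = 5³ = 125)
(3 - 7*(-7))*(t + 263) + 473438 = (3 - 7*(-7))*(125 + 263) + 473438 = (3 + 49)*388 + 473438 = 52*388 + 473438 = 20176 + 473438 = 493614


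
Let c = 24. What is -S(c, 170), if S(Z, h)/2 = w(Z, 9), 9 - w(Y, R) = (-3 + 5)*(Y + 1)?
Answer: 82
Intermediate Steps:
w(Y, R) = 7 - 2*Y (w(Y, R) = 9 - (-3 + 5)*(Y + 1) = 9 - 2*(1 + Y) = 9 - (2 + 2*Y) = 9 + (-2 - 2*Y) = 7 - 2*Y)
S(Z, h) = 14 - 4*Z (S(Z, h) = 2*(7 - 2*Z) = 14 - 4*Z)
-S(c, 170) = -(14 - 4*24) = -(14 - 96) = -1*(-82) = 82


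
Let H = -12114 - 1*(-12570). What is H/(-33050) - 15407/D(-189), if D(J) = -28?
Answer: 36370613/66100 ≈ 550.24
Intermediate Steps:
H = 456 (H = -12114 + 12570 = 456)
H/(-33050) - 15407/D(-189) = 456/(-33050) - 15407/(-28) = 456*(-1/33050) - 15407*(-1/28) = -228/16525 + 2201/4 = 36370613/66100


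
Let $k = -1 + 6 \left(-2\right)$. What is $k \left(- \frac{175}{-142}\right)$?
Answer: $- \frac{2275}{142} \approx -16.021$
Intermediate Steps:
$k = -13$ ($k = -1 - 12 = -13$)
$k \left(- \frac{175}{-142}\right) = - 13 \left(- \frac{175}{-142}\right) = - 13 \left(\left(-175\right) \left(- \frac{1}{142}\right)\right) = \left(-13\right) \frac{175}{142} = - \frac{2275}{142}$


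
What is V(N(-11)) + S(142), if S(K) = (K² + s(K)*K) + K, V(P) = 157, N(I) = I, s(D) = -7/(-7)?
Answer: 20605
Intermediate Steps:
s(D) = 1 (s(D) = -7*(-⅐) = 1)
S(K) = K² + 2*K (S(K) = (K² + 1*K) + K = (K² + K) + K = (K + K²) + K = K² + 2*K)
V(N(-11)) + S(142) = 157 + 142*(2 + 142) = 157 + 142*144 = 157 + 20448 = 20605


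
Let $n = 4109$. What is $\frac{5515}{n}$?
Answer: $\frac{5515}{4109} \approx 1.3422$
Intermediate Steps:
$\frac{5515}{n} = \frac{5515}{4109}$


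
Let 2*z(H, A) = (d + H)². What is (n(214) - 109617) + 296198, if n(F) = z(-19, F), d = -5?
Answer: 186869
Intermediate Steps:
z(H, A) = (-5 + H)²/2
n(F) = 288 (n(F) = (-5 - 19)²/2 = (½)*(-24)² = (½)*576 = 288)
(n(214) - 109617) + 296198 = (288 - 109617) + 296198 = -109329 + 296198 = 186869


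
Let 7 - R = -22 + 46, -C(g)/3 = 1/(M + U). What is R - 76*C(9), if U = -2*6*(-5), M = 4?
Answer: -215/16 ≈ -13.438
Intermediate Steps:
U = 60 (U = -12*(-5) = 60)
C(g) = -3/64 (C(g) = -3/(4 + 60) = -3/64)
R = -17 (R = 7 - (-22 + 46) = 7 - 1*24 = 7 - 24 = -17)
R - 76*C(9) = -17 - 76*(-3/64) = -17 + 57/16 = -215/16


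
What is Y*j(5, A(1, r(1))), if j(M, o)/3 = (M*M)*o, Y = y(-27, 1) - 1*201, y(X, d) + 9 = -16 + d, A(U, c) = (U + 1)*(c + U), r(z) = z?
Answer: -67500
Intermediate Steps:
A(U, c) = (1 + U)*(U + c)
y(X, d) = -25 + d (y(X, d) = -9 + (-16 + d) = -25 + d)
Y = -225 (Y = (-25 + 1) - 1*201 = -24 - 201 = -225)
j(M, o) = 3*o*M**2 (j(M, o) = 3*((M*M)*o) = 3*(M**2*o) = 3*(o*M**2) = 3*o*M**2)
Y*j(5, A(1, r(1))) = -675*(1 + 1 + 1**2 + 1*1)*5**2 = -675*(1 + 1 + 1 + 1)*25 = -675*4*25 = -225*300 = -67500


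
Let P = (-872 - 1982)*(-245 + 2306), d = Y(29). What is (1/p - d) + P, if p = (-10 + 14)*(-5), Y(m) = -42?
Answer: -117641041/20 ≈ -5.8820e+6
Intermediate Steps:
d = -42
p = -20 (p = 4*(-5) = -20)
P = -5882094 (P = -2854*2061 = -5882094)
(1/p - d) + P = (1/(-20) - 1*(-42)) - 5882094 = (-1/20 + 42) - 5882094 = 839/20 - 5882094 = -117641041/20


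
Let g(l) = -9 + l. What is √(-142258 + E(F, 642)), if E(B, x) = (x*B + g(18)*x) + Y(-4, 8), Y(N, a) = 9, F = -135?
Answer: I*√223141 ≈ 472.38*I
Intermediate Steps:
E(B, x) = 9 + 9*x + B*x (E(B, x) = (x*B + (-9 + 18)*x) + 9 = (B*x + 9*x) + 9 = (9*x + B*x) + 9 = 9 + 9*x + B*x)
√(-142258 + E(F, 642)) = √(-142258 + (9 + 9*642 - 135*642)) = √(-142258 + (9 + 5778 - 86670)) = √(-142258 - 80883) = √(-223141) = I*√223141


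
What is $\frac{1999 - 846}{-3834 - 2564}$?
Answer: $- \frac{1153}{6398} \approx -0.18021$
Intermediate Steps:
$\frac{1999 - 846}{-3834 - 2564} = \frac{1153}{-6398} = 1153 \left(- \frac{1}{6398}\right) = - \frac{1153}{6398}$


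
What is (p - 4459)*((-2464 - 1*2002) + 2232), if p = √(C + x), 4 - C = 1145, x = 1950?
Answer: 9961406 - 2234*√809 ≈ 9.8979e+6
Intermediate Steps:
C = -1141 (C = 4 - 1*1145 = 4 - 1145 = -1141)
p = √809 (p = √(-1141 + 1950) = √809 ≈ 28.443)
(p - 4459)*((-2464 - 1*2002) + 2232) = (√809 - 4459)*((-2464 - 1*2002) + 2232) = (-4459 + √809)*((-2464 - 2002) + 2232) = (-4459 + √809)*(-4466 + 2232) = (-4459 + √809)*(-2234) = 9961406 - 2234*√809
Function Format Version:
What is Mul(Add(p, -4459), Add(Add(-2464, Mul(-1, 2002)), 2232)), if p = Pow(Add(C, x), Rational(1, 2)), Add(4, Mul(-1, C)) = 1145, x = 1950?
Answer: Add(9961406, Mul(-2234, Pow(809, Rational(1, 2)))) ≈ 9.8979e+6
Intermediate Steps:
C = -1141 (C = Add(4, Mul(-1, 1145)) = Add(4, -1145) = -1141)
p = Pow(809, Rational(1, 2)) (p = Pow(Add(-1141, 1950), Rational(1, 2)) = Pow(809, Rational(1, 2)) ≈ 28.443)
Mul(Add(p, -4459), Add(Add(-2464, Mul(-1, 2002)), 2232)) = Mul(Add(Pow(809, Rational(1, 2)), -4459), Add(Add(-2464, Mul(-1, 2002)), 2232)) = Mul(Add(-4459, Pow(809, Rational(1, 2))), Add(Add(-2464, -2002), 2232)) = Mul(Add(-4459, Pow(809, Rational(1, 2))), Add(-4466, 2232)) = Mul(Add(-4459, Pow(809, Rational(1, 2))), -2234) = Add(9961406, Mul(-2234, Pow(809, Rational(1, 2))))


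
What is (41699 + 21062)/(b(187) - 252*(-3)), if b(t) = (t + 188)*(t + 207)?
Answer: 62761/148506 ≈ 0.42262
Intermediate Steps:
b(t) = (188 + t)*(207 + t)
(41699 + 21062)/(b(187) - 252*(-3)) = (41699 + 21062)/((38916 + 187**2 + 395*187) - 252*(-3)) = 62761/((38916 + 34969 + 73865) + 756) = 62761/(147750 + 756) = 62761/148506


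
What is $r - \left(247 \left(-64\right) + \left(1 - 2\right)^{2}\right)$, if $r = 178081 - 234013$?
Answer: $-40125$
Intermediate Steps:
$r = -55932$
$r - \left(247 \left(-64\right) + \left(1 - 2\right)^{2}\right) = -55932 - \left(247 \left(-64\right) + \left(1 - 2\right)^{2}\right) = -55932 - \left(-15808 + \left(-1\right)^{2}\right) = -55932 - \left(-15808 + 1\right) = -55932 - -15807 = -55932 + 15807 = -40125$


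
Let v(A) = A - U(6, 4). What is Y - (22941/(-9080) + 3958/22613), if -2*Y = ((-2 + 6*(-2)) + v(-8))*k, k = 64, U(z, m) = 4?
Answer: 171314091473/205326040 ≈ 834.35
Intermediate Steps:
v(A) = -4 + A (v(A) = A - 1*4 = A - 4 = -4 + A)
Y = 832 (Y = -((-2 + 6*(-2)) + (-4 - 8))*64/2 = -((-2 - 12) - 12)*64/2 = -(-14 - 12)*64/2 = -(-13)*64 = -½*(-1664) = 832)
Y - (22941/(-9080) + 3958/22613) = 832 - (22941/(-9080) + 3958/22613) = 832 - (22941*(-1/9080) + 3958*(1/22613)) = 832 - (-22941/9080 + 3958/22613) = 832 - 1*(-482826193/205326040) = 832 + 482826193/205326040 = 171314091473/205326040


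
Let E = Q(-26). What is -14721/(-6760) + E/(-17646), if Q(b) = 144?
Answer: 43132221/19881160 ≈ 2.1695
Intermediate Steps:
E = 144
-14721/(-6760) + E/(-17646) = -14721/(-6760) + 144/(-17646) = -14721*(-1/6760) + 144*(-1/17646) = 14721/6760 - 24/2941 = 43132221/19881160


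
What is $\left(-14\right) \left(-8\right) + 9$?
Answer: $121$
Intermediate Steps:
$\left(-14\right) \left(-8\right) + 9 = 112 + 9 = 121$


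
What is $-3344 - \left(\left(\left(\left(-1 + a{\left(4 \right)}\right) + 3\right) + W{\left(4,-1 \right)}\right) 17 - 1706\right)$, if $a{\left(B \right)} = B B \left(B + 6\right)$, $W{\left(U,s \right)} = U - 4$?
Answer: $-4392$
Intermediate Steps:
$W{\left(U,s \right)} = -4 + U$
$a{\left(B \right)} = B^{2} \left(6 + B\right)$
$-3344 - \left(\left(\left(\left(-1 + a{\left(4 \right)}\right) + 3\right) + W{\left(4,-1 \right)}\right) 17 - 1706\right) = -3344 - \left(\left(\left(\left(-1 + 4^{2} \left(6 + 4\right)\right) + 3\right) + \left(-4 + 4\right)\right) 17 - 1706\right) = -3344 - \left(\left(\left(\left(-1 + 16 \cdot 10\right) + 3\right) + 0\right) 17 - 1706\right) = -3344 - \left(\left(\left(\left(-1 + 160\right) + 3\right) + 0\right) 17 - 1706\right) = -3344 - \left(\left(\left(159 + 3\right) + 0\right) 17 - 1706\right) = -3344 - \left(\left(162 + 0\right) 17 - 1706\right) = -3344 - \left(162 \cdot 17 - 1706\right) = -3344 - \left(2754 - 1706\right) = -3344 - 1048 = -4392$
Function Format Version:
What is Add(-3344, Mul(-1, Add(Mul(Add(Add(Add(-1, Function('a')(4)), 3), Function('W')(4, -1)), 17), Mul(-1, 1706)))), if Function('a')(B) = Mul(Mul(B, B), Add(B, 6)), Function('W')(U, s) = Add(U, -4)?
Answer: -4392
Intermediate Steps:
Function('W')(U, s) = Add(-4, U)
Function('a')(B) = Mul(Pow(B, 2), Add(6, B))
Add(-3344, Mul(-1, Add(Mul(Add(Add(Add(-1, Function('a')(4)), 3), Function('W')(4, -1)), 17), Mul(-1, 1706)))) = Add(-3344, Mul(-1, Add(Mul(Add(Add(Add(-1, Mul(Pow(4, 2), Add(6, 4))), 3), Add(-4, 4)), 17), Mul(-1, 1706)))) = Add(-3344, Mul(-1, Add(Mul(Add(Add(Add(-1, Mul(16, 10)), 3), 0), 17), -1706))) = Add(-3344, Mul(-1, Add(Mul(Add(Add(Add(-1, 160), 3), 0), 17), -1706))) = Add(-3344, Mul(-1, Add(Mul(Add(Add(159, 3), 0), 17), -1706))) = Add(-3344, Mul(-1, Add(Mul(Add(162, 0), 17), -1706))) = Add(-3344, Mul(-1, Add(Mul(162, 17), -1706))) = Add(-3344, Mul(-1, Add(2754, -1706))) = Add(-3344, Mul(-1, 1048)) = Add(-3344, -1048) = -4392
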